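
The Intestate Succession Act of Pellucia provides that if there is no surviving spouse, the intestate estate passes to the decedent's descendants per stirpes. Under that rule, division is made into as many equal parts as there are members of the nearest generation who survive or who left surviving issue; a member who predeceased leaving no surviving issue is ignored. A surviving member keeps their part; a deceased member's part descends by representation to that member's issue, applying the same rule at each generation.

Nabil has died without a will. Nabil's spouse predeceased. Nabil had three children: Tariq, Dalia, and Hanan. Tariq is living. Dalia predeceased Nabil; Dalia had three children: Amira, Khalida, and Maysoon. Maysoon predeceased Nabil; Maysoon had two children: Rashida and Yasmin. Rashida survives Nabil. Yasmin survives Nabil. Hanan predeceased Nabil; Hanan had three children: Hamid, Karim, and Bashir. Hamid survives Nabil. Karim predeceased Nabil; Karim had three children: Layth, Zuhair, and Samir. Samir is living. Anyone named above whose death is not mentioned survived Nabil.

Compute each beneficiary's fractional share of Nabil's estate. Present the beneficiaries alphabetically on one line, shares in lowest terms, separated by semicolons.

There is no surviving spouse, so the entire estate passes to Nabil's descendants per stirpes.
The estate is divided into 3 equal shares of 1/3 among Tariq, Dalia, Hanan.
Tariq is living and takes 1/3.
Dalia predeceased; the 1/3 allotted to Dalia's branch passes to Dalia's issue by representation.
The 1/3 is divided into 3 equal shares of 1/9 among Amira, Khalida, Maysoon.
Amira is living and takes 1/9.
Khalida is living and takes 1/9.
Maysoon predeceased; the 1/9 allotted to Maysoon's branch passes to Maysoon's issue by representation.
The 1/9 is divided into 2 equal shares of 1/18 among Rashida, Yasmin.
Rashida is living and takes 1/18.
Yasmin is living and takes 1/18.
Hanan predeceased; the 1/3 allotted to Hanan's branch passes to Hanan's issue by representation.
The 1/3 is divided into 3 equal shares of 1/9 among Hamid, Karim, Bashir.
Hamid is living and takes 1/9.
Karim predeceased; the 1/9 allotted to Karim's branch passes to Karim's issue by representation.
The 1/9 is divided into 3 equal shares of 1/27 among Layth, Zuhair, Samir.
Layth is living and takes 1/27.
Zuhair is living and takes 1/27.
Samir is living and takes 1/27.
Bashir is living and takes 1/9.

Amira 1/9; Bashir 1/9; Hamid 1/9; Khalida 1/9; Layth 1/27; Rashida 1/18; Samir 1/27; Tariq 1/3; Yasmin 1/18; Zuhair 1/27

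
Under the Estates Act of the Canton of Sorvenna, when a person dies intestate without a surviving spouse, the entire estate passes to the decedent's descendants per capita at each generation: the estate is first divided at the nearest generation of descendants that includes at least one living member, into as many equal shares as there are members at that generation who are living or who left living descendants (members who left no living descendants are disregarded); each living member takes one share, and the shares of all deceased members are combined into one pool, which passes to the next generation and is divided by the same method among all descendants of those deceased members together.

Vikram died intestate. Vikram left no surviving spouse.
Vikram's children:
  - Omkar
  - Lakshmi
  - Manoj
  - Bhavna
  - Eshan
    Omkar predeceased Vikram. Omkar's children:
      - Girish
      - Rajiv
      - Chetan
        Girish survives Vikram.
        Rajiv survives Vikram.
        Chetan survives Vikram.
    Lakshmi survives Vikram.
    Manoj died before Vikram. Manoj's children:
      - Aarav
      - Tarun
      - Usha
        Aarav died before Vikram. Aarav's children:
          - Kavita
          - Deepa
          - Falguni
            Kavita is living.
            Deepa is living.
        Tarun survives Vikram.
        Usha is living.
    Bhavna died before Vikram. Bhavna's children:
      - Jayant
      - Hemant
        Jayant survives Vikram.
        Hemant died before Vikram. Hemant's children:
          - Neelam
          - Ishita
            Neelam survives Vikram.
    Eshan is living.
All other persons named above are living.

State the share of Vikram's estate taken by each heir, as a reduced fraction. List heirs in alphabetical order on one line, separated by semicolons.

There is no surviving spouse, so the entire estate passes to Vikram's descendants per capita at each generation.
At generation 1 (Omkar, Lakshmi, Manoj, Bhavna, Eshan) there are 5 shares of (1)/5 = 1/5 each.
Living: Lakshmi and Eshan — each takes 1/5.
Deceased: Omkar, Manoj, and Bhavna. Their combined 3/5 is pooled and carried to generation 2.
At generation 2 (Girish, Rajiv, Chetan, Aarav, Tarun, Usha, Jayant, Hemant) there are 8 shares of (3/5)/8 = 3/40 each.
Living: Girish, Rajiv, Chetan, Tarun, Usha, and Jayant — each takes 3/40.
Deceased: Aarav and Hemant. Their combined 3/20 is pooled and carried to generation 3.
At generation 3 (Kavita, Deepa, Falguni, Neelam, Ishita) there are 5 shares of (3/20)/5 = 3/100 each.
Living: Kavita, Deepa, Falguni, Neelam, and Ishita — each takes 3/100.

Chetan 3/40; Deepa 3/100; Eshan 1/5; Falguni 3/100; Girish 3/40; Ishita 3/100; Jayant 3/40; Kavita 3/100; Lakshmi 1/5; Neelam 3/100; Rajiv 3/40; Tarun 3/40; Usha 3/40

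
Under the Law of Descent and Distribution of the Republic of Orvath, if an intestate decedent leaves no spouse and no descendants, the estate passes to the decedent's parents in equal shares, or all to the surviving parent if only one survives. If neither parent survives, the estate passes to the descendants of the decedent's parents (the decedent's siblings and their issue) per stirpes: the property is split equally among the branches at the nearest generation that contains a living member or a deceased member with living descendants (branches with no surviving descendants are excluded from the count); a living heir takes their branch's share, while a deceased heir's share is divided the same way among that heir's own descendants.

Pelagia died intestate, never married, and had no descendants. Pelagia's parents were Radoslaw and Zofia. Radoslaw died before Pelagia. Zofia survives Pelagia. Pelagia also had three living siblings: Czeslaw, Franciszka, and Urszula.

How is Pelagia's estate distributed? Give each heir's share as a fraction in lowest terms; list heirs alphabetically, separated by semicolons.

Only one parent, Zofia, survives, so Zofia takes the entire estate. The siblings take nothing because a surviving parent has priority.

Zofia 1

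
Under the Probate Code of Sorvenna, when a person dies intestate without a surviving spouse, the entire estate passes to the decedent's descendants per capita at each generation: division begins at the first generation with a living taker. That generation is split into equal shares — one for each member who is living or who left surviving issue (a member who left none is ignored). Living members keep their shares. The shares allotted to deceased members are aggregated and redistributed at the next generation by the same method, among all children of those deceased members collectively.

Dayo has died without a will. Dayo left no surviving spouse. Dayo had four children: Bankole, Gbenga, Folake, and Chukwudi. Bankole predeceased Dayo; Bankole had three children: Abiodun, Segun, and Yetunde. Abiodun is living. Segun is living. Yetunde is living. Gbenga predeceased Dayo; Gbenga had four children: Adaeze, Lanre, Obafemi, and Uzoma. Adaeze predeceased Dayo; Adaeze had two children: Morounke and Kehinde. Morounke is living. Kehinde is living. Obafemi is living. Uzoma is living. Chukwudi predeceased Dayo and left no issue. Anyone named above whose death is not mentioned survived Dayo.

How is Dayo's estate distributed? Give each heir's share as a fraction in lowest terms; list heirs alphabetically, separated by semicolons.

There is no surviving spouse, so the entire estate passes to Dayo's descendants per capita at each generation.
At generation 1 (Bankole, Gbenga, Folake) there are 3 shares of (1)/3 = 1/3 each.
Living: Folake — each takes 1/3.
Deceased: Bankole and Gbenga. Their combined 2/3 is pooled and carried to generation 2.
At generation 2 (Abiodun, Segun, Yetunde, Adaeze, Lanre, Obafemi, Uzoma) there are 7 shares of (2/3)/7 = 2/21 each.
Living: Abiodun, Segun, Yetunde, Lanre, Obafemi, and Uzoma — each takes 2/21.
Deceased: Adaeze. That 2/21 share is carried to generation 3.
At generation 3 (Morounke, Kehinde) there are 2 shares of (2/21)/2 = 1/21 each.
Living: Morounke and Kehinde — each takes 1/21.

Abiodun 2/21; Folake 1/3; Kehinde 1/21; Lanre 2/21; Morounke 1/21; Obafemi 2/21; Segun 2/21; Uzoma 2/21; Yetunde 2/21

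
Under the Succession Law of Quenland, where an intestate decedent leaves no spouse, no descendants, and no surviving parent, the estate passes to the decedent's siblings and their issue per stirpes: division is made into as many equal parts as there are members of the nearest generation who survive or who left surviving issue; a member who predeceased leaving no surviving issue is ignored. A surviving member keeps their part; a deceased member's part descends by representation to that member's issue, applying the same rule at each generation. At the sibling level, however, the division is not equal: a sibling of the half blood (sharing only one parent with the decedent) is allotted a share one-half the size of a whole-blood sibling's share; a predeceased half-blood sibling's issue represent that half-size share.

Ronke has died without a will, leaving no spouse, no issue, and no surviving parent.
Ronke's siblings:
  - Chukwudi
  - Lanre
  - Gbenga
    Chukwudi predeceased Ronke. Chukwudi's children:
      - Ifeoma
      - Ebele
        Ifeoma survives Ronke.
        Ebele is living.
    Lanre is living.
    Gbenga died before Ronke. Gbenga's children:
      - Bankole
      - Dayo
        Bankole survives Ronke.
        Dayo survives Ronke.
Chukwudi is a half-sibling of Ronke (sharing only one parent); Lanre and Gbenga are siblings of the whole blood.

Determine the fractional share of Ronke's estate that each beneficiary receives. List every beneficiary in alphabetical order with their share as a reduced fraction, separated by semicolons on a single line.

Bankole 1/5; Dayo 1/5; Ebele 1/10; Ifeoma 1/10; Lanre 2/5

No spouse, descendants, or parent survives, so the estate passes to Ronke's siblings per stirpes.
Half-blood siblings count for one-half the weight of whole-blood siblings at the initial division.
Dividing 1 in proportion to weights (total weight 5/2): Chukwudi (weight 1/2) → 1/5; Lanre (weight 1) → 2/5; Gbenga (weight 1) → 2/5.
Chukwudi predeceased; the 1/5 allotted to Chukwudi's branch passes to Chukwudi's issue by representation.
The 1/5 is divided into 2 equal shares of 1/10 among Ifeoma, Ebele.
Ifeoma is living and takes 1/10.
Ebele is living and takes 1/10.
Lanre is living and takes 2/5.
Gbenga predeceased; the 2/5 allotted to Gbenga's branch passes to Gbenga's issue by representation.
The 2/5 is divided into 2 equal shares of 1/5 among Bankole, Dayo.
Bankole is living and takes 1/5.
Dayo is living and takes 1/5.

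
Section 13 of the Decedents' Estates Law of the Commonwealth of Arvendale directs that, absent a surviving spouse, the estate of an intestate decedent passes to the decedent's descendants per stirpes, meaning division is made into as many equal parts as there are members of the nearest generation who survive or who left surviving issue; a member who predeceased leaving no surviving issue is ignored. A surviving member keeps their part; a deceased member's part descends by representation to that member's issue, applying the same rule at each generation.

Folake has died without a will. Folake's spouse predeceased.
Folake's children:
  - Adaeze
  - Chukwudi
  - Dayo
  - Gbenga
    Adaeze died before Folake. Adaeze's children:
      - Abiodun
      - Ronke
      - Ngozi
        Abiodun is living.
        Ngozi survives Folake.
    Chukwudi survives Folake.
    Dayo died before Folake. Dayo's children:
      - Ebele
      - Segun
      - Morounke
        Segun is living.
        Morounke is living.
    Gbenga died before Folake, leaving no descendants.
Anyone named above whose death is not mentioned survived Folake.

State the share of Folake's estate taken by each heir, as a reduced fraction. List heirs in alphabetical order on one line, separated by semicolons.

Abiodun 1/9; Chukwudi 1/3; Ebele 1/9; Morounke 1/9; Ngozi 1/9; Ronke 1/9; Segun 1/9

There is no surviving spouse, so the entire estate passes to Folake's descendants per stirpes.
Gbenga left no surviving issue, so that branch lapses and is disregarded.
The estate is divided into 3 equal shares of 1/3 among Adaeze, Chukwudi, Dayo.
Adaeze predeceased; the 1/3 allotted to Adaeze's branch passes to Adaeze's issue by representation.
The 1/3 is divided into 3 equal shares of 1/9 among Abiodun, Ronke, Ngozi.
Abiodun is living and takes 1/9.
Ronke is living and takes 1/9.
Ngozi is living and takes 1/9.
Chukwudi is living and takes 1/3.
Dayo predeceased; the 1/3 allotted to Dayo's branch passes to Dayo's issue by representation.
The 1/3 is divided into 3 equal shares of 1/9 among Ebele, Segun, Morounke.
Ebele is living and takes 1/9.
Segun is living and takes 1/9.
Morounke is living and takes 1/9.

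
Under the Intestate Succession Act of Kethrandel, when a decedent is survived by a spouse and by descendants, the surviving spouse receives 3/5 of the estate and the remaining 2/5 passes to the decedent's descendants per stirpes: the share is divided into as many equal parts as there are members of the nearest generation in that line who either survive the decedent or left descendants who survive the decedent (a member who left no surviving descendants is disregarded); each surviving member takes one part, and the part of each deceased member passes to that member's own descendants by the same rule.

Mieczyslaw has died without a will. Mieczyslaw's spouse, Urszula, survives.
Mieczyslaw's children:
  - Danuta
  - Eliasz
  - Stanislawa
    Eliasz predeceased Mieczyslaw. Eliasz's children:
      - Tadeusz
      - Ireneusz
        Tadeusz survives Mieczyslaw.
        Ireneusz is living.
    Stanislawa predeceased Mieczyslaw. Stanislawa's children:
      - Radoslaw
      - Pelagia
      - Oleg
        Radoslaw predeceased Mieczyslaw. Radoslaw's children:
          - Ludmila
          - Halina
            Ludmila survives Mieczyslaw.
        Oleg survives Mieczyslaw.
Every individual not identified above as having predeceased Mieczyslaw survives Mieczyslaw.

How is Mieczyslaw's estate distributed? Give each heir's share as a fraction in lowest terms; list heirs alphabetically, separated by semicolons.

Danuta 2/15; Halina 1/45; Ireneusz 1/15; Ludmila 1/45; Oleg 2/45; Pelagia 2/45; Tadeusz 1/15; Urszula 3/5

Urszula, as surviving spouse, takes 3/5.
The remaining 2/5 passes to Mieczyslaw's descendants per stirpes.
The 2/5 is divided into 3 equal shares of 2/15 among Danuta, Eliasz, Stanislawa.
Danuta is living and takes 2/15.
Eliasz predeceased; the 2/15 allotted to Eliasz's branch passes to Eliasz's issue by representation.
The 2/15 is divided into 2 equal shares of 1/15 among Tadeusz, Ireneusz.
Tadeusz is living and takes 1/15.
Ireneusz is living and takes 1/15.
Stanislawa predeceased; the 2/15 allotted to Stanislawa's branch passes to Stanislawa's issue by representation.
The 2/15 is divided into 3 equal shares of 2/45 among Radoslaw, Pelagia, Oleg.
Radoslaw predeceased; the 2/45 allotted to Radoslaw's branch passes to Radoslaw's issue by representation.
The 2/45 is divided into 2 equal shares of 1/45 among Ludmila, Halina.
Ludmila is living and takes 1/45.
Halina is living and takes 1/45.
Pelagia is living and takes 2/45.
Oleg is living and takes 2/45.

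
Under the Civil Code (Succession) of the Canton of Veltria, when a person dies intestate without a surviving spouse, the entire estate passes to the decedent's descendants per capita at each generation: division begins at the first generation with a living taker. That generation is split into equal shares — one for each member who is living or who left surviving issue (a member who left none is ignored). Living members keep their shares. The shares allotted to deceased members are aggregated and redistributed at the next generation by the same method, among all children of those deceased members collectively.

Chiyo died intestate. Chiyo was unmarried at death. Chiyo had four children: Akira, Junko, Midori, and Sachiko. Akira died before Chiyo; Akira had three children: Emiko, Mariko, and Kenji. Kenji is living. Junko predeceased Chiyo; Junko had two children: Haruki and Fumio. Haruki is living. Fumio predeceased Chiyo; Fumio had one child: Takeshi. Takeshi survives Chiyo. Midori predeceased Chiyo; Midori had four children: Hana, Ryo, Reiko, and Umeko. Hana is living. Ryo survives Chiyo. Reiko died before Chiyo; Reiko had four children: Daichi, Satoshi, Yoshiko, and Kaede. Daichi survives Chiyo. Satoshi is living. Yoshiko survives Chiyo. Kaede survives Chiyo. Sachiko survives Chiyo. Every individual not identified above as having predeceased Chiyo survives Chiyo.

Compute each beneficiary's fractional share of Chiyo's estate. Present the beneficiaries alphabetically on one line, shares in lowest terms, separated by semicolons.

There is no surviving spouse, so the entire estate passes to Chiyo's descendants per capita at each generation.
At generation 1 (Akira, Junko, Midori, Sachiko) there are 4 shares of (1)/4 = 1/4 each.
Living: Sachiko — each takes 1/4.
Deceased: Akira, Junko, and Midori. Their combined 3/4 is pooled and carried to generation 2.
At generation 2 (Emiko, Mariko, Kenji, Haruki, Fumio, Hana, Ryo, Reiko, Umeko) there are 9 shares of (3/4)/9 = 1/12 each.
Living: Emiko, Mariko, Kenji, Haruki, Hana, Ryo, and Umeko — each takes 1/12.
Deceased: Fumio and Reiko. Their combined 1/6 is pooled and carried to generation 3.
At generation 3 (Takeshi, Daichi, Satoshi, Yoshiko, Kaede) there are 5 shares of (1/6)/5 = 1/30 each.
Living: Takeshi, Daichi, Satoshi, Yoshiko, and Kaede — each takes 1/30.

Daichi 1/30; Emiko 1/12; Hana 1/12; Haruki 1/12; Kaede 1/30; Kenji 1/12; Mariko 1/12; Ryo 1/12; Sachiko 1/4; Satoshi 1/30; Takeshi 1/30; Umeko 1/12; Yoshiko 1/30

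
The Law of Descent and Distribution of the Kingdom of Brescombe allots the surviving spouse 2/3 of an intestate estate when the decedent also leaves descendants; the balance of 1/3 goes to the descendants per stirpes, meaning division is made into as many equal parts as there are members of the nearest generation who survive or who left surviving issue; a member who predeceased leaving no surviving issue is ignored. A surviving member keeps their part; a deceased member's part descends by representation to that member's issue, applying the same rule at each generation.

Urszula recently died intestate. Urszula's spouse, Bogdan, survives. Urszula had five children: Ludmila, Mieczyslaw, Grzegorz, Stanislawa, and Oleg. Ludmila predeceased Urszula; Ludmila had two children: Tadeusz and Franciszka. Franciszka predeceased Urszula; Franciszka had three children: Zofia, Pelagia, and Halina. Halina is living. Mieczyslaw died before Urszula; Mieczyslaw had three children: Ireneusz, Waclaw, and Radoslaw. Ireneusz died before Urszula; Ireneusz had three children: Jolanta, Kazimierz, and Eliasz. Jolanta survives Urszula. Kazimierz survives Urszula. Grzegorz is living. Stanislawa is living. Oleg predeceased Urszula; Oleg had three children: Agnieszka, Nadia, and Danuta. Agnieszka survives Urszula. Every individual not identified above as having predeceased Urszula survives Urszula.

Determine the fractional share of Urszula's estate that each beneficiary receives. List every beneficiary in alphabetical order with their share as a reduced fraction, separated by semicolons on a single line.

Bogdan, as surviving spouse, takes 2/3.
The remaining 1/3 passes to Urszula's descendants per stirpes.
The 1/3 is divided into 5 equal shares of 1/15 among Ludmila, Mieczyslaw, Grzegorz, Stanislawa, Oleg.
Ludmila predeceased; the 1/15 allotted to Ludmila's branch passes to Ludmila's issue by representation.
The 1/15 is divided into 2 equal shares of 1/30 among Tadeusz, Franciszka.
Tadeusz is living and takes 1/30.
Franciszka predeceased; the 1/30 allotted to Franciszka's branch passes to Franciszka's issue by representation.
The 1/30 is divided into 3 equal shares of 1/90 among Zofia, Pelagia, Halina.
Zofia is living and takes 1/90.
Pelagia is living and takes 1/90.
Halina is living and takes 1/90.
Mieczyslaw predeceased; the 1/15 allotted to Mieczyslaw's branch passes to Mieczyslaw's issue by representation.
The 1/15 is divided into 3 equal shares of 1/45 among Ireneusz, Waclaw, Radoslaw.
Ireneusz predeceased; the 1/45 allotted to Ireneusz's branch passes to Ireneusz's issue by representation.
The 1/45 is divided into 3 equal shares of 1/135 among Jolanta, Kazimierz, Eliasz.
Jolanta is living and takes 1/135.
Kazimierz is living and takes 1/135.
Eliasz is living and takes 1/135.
Waclaw is living and takes 1/45.
Radoslaw is living and takes 1/45.
Grzegorz is living and takes 1/15.
Stanislawa is living and takes 1/15.
Oleg predeceased; the 1/15 allotted to Oleg's branch passes to Oleg's issue by representation.
The 1/15 is divided into 3 equal shares of 1/45 among Agnieszka, Nadia, Danuta.
Agnieszka is living and takes 1/45.
Nadia is living and takes 1/45.
Danuta is living and takes 1/45.

Agnieszka 1/45; Bogdan 2/3; Danuta 1/45; Eliasz 1/135; Grzegorz 1/15; Halina 1/90; Jolanta 1/135; Kazimierz 1/135; Nadia 1/45; Pelagia 1/90; Radoslaw 1/45; Stanislawa 1/15; Tadeusz 1/30; Waclaw 1/45; Zofia 1/90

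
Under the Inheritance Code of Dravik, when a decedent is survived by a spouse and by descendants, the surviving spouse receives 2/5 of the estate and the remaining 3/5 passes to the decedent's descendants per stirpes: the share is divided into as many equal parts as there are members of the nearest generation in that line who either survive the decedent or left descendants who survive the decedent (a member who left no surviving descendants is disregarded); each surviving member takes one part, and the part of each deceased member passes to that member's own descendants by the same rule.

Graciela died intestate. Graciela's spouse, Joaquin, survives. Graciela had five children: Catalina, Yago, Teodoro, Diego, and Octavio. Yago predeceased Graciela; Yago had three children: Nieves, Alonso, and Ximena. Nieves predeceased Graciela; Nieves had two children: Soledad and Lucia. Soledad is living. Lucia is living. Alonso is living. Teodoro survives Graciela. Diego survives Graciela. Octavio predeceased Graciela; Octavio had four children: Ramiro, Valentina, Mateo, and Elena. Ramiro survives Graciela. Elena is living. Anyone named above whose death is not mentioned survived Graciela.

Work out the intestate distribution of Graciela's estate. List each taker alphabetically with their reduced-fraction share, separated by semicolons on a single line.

Joaquin, as surviving spouse, takes 2/5.
The remaining 3/5 passes to Graciela's descendants per stirpes.
The 3/5 is divided into 5 equal shares of 3/25 among Catalina, Yago, Teodoro, Diego, Octavio.
Catalina is living and takes 3/25.
Yago predeceased; the 3/25 allotted to Yago's branch passes to Yago's issue by representation.
The 3/25 is divided into 3 equal shares of 1/25 among Nieves, Alonso, Ximena.
Nieves predeceased; the 1/25 allotted to Nieves's branch passes to Nieves's issue by representation.
The 1/25 is divided into 2 equal shares of 1/50 among Soledad, Lucia.
Soledad is living and takes 1/50.
Lucia is living and takes 1/50.
Alonso is living and takes 1/25.
Ximena is living and takes 1/25.
Teodoro is living and takes 3/25.
Diego is living and takes 3/25.
Octavio predeceased; the 3/25 allotted to Octavio's branch passes to Octavio's issue by representation.
The 3/25 is divided into 4 equal shares of 3/100 among Ramiro, Valentina, Mateo, Elena.
Ramiro is living and takes 3/100.
Valentina is living and takes 3/100.
Mateo is living and takes 3/100.
Elena is living and takes 3/100.

Alonso 1/25; Catalina 3/25; Diego 3/25; Elena 3/100; Joaquin 2/5; Lucia 1/50; Mateo 3/100; Ramiro 3/100; Soledad 1/50; Teodoro 3/25; Valentina 3/100; Ximena 1/25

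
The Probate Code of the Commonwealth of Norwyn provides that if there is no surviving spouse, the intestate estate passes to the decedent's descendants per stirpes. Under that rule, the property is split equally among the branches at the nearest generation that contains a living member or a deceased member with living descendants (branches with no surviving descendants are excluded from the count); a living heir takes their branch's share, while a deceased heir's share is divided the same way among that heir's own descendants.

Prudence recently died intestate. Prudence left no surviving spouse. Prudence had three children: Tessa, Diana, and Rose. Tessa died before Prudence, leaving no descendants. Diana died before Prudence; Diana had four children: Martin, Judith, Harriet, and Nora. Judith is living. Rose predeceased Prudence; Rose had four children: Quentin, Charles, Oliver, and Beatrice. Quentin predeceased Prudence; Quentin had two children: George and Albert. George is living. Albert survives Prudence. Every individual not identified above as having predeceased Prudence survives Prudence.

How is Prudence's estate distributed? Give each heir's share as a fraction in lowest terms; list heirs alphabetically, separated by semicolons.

Albert 1/16; Beatrice 1/8; Charles 1/8; George 1/16; Harriet 1/8; Judith 1/8; Martin 1/8; Nora 1/8; Oliver 1/8

There is no surviving spouse, so the entire estate passes to Prudence's descendants per stirpes.
Tessa left no surviving issue, so that branch lapses and is disregarded.
The estate is divided into 2 equal shares of 1/2 among Diana, Rose.
Diana predeceased; the 1/2 allotted to Diana's branch passes to Diana's issue by representation.
The 1/2 is divided into 4 equal shares of 1/8 among Martin, Judith, Harriet, Nora.
Martin is living and takes 1/8.
Judith is living and takes 1/8.
Harriet is living and takes 1/8.
Nora is living and takes 1/8.
Rose predeceased; the 1/2 allotted to Rose's branch passes to Rose's issue by representation.
The 1/2 is divided into 4 equal shares of 1/8 among Quentin, Charles, Oliver, Beatrice.
Quentin predeceased; the 1/8 allotted to Quentin's branch passes to Quentin's issue by representation.
The 1/8 is divided into 2 equal shares of 1/16 among George, Albert.
George is living and takes 1/16.
Albert is living and takes 1/16.
Charles is living and takes 1/8.
Oliver is living and takes 1/8.
Beatrice is living and takes 1/8.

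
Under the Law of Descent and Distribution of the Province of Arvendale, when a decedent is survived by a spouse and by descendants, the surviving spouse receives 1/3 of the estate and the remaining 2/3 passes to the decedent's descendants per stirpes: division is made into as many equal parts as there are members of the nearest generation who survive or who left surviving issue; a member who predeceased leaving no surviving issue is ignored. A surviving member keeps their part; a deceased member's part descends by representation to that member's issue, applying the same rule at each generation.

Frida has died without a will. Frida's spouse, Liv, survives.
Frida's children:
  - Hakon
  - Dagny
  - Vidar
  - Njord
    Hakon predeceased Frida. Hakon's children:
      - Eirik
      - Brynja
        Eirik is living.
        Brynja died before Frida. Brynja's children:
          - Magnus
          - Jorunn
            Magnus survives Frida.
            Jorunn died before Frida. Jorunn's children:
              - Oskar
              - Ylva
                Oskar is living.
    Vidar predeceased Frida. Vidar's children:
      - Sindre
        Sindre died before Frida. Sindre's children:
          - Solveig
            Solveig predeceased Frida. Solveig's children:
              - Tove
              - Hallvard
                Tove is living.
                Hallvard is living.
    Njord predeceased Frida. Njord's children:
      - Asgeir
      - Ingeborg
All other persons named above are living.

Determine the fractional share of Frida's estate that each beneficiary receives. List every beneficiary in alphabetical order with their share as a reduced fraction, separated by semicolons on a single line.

Liv, as surviving spouse, takes 1/3.
The remaining 2/3 passes to Frida's descendants per stirpes.
The 2/3 is divided into 4 equal shares of 1/6 among Hakon, Dagny, Vidar, Njord.
Hakon predeceased; the 1/6 allotted to Hakon's branch passes to Hakon's issue by representation.
The 1/6 is divided into 2 equal shares of 1/12 among Eirik, Brynja.
Eirik is living and takes 1/12.
Brynja predeceased; the 1/12 allotted to Brynja's branch passes to Brynja's issue by representation.
The 1/12 is divided into 2 equal shares of 1/24 among Magnus, Jorunn.
Magnus is living and takes 1/24.
Jorunn predeceased; the 1/24 allotted to Jorunn's branch passes to Jorunn's issue by representation.
The 1/24 is divided into 2 equal shares of 1/48 among Oskar, Ylva.
Oskar is living and takes 1/48.
Ylva is living and takes 1/48.
Dagny is living and takes 1/6.
Vidar predeceased; the 1/6 allotted to Vidar's branch passes to Vidar's issue by representation.
Sindre's line is the sole branch at this level, so the full 1/6 passes to Sindre's issue by representation.
Solveig's line is the sole branch at this level, so the full 1/6 passes to Solveig's issue by representation.
The 1/6 is divided into 2 equal shares of 1/12 among Tove, Hallvard.
Tove is living and takes 1/12.
Hallvard is living and takes 1/12.
Njord predeceased; the 1/6 allotted to Njord's branch passes to Njord's issue by representation.
The 1/6 is divided into 2 equal shares of 1/12 among Asgeir, Ingeborg.
Asgeir is living and takes 1/12.
Ingeborg is living and takes 1/12.

Asgeir 1/12; Dagny 1/6; Eirik 1/12; Hallvard 1/12; Ingeborg 1/12; Liv 1/3; Magnus 1/24; Oskar 1/48; Tove 1/12; Ylva 1/48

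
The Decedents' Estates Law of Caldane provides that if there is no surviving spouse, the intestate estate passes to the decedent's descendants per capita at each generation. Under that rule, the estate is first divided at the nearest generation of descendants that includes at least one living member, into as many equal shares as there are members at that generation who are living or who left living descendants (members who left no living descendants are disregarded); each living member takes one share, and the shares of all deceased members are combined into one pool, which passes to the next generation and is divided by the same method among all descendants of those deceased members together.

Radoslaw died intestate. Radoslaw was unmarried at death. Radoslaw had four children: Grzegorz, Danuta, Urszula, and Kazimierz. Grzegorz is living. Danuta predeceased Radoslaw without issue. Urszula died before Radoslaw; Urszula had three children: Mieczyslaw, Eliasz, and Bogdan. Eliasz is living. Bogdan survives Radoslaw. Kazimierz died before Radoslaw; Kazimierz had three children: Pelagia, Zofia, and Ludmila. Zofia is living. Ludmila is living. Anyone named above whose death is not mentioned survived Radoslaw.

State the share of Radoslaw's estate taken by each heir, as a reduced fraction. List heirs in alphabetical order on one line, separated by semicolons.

There is no surviving spouse, so the entire estate passes to Radoslaw's descendants per capita at each generation.
At generation 1 (Grzegorz, Urszula, Kazimierz) there are 3 shares of (1)/3 = 1/3 each.
Living: Grzegorz — each takes 1/3.
Deceased: Urszula and Kazimierz. Their combined 2/3 is pooled and carried to generation 2.
At generation 2 (Mieczyslaw, Eliasz, Bogdan, Pelagia, Zofia, Ludmila) there are 6 shares of (2/3)/6 = 1/9 each.
Living: Mieczyslaw, Eliasz, Bogdan, Pelagia, Zofia, and Ludmila — each takes 1/9.

Bogdan 1/9; Eliasz 1/9; Grzegorz 1/3; Ludmila 1/9; Mieczyslaw 1/9; Pelagia 1/9; Zofia 1/9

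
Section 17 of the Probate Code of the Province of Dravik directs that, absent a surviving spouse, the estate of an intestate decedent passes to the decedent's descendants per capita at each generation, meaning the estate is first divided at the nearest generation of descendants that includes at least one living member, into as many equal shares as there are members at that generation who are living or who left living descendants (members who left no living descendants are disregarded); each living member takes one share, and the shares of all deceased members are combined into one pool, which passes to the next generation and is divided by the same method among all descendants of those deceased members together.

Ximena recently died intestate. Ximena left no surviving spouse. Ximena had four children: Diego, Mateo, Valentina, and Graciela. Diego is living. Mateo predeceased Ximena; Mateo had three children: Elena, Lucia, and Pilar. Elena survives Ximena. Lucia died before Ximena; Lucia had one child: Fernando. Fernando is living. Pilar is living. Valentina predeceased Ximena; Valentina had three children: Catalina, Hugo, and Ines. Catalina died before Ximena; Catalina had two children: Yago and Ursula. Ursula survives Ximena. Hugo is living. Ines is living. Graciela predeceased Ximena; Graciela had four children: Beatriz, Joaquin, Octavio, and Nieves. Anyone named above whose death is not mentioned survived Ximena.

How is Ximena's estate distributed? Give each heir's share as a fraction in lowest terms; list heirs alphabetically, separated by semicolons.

Beatriz 3/40; Diego 1/4; Elena 3/40; Fernando 1/20; Hugo 3/40; Ines 3/40; Joaquin 3/40; Nieves 3/40; Octavio 3/40; Pilar 3/40; Ursula 1/20; Yago 1/20

There is no surviving spouse, so the entire estate passes to Ximena's descendants per capita at each generation.
At generation 1 (Diego, Mateo, Valentina, Graciela) there are 4 shares of (1)/4 = 1/4 each.
Living: Diego — each takes 1/4.
Deceased: Mateo, Valentina, and Graciela. Their combined 3/4 is pooled and carried to generation 2.
At generation 2 (Elena, Lucia, Pilar, Catalina, Hugo, Ines, Beatriz, Joaquin, Octavio, Nieves) there are 10 shares of (3/4)/10 = 3/40 each.
Living: Elena, Pilar, Hugo, Ines, Beatriz, Joaquin, Octavio, and Nieves — each takes 3/40.
Deceased: Lucia and Catalina. Their combined 3/20 is pooled and carried to generation 3.
At generation 3 (Fernando, Yago, Ursula) there are 3 shares of (3/20)/3 = 1/20 each.
Living: Fernando, Yago, and Ursula — each takes 1/20.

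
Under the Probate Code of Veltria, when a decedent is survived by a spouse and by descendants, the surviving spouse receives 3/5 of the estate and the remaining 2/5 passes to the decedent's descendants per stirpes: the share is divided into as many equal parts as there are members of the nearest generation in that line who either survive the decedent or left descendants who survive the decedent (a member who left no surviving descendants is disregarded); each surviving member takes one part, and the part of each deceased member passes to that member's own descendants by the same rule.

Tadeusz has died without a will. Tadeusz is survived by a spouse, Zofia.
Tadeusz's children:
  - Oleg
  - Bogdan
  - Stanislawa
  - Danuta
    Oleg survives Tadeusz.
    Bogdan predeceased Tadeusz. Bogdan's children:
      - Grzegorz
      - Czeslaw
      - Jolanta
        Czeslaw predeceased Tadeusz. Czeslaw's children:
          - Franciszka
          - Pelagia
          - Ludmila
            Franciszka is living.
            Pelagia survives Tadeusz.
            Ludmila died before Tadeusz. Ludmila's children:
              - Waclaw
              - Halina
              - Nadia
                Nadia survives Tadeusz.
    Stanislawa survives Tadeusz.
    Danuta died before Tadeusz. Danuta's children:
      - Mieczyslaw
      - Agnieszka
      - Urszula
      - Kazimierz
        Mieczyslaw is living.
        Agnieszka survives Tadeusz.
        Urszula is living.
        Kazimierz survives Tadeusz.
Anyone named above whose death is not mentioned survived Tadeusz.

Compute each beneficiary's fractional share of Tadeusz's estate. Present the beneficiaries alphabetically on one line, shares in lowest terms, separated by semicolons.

Agnieszka 1/40; Franciszka 1/90; Grzegorz 1/30; Halina 1/270; Jolanta 1/30; Kazimierz 1/40; Mieczyslaw 1/40; Nadia 1/270; Oleg 1/10; Pelagia 1/90; Stanislawa 1/10; Urszula 1/40; Waclaw 1/270; Zofia 3/5

Zofia, as surviving spouse, takes 3/5.
The remaining 2/5 passes to Tadeusz's descendants per stirpes.
The 2/5 is divided into 4 equal shares of 1/10 among Oleg, Bogdan, Stanislawa, Danuta.
Oleg is living and takes 1/10.
Bogdan predeceased; the 1/10 allotted to Bogdan's branch passes to Bogdan's issue by representation.
The 1/10 is divided into 3 equal shares of 1/30 among Grzegorz, Czeslaw, Jolanta.
Grzegorz is living and takes 1/30.
Czeslaw predeceased; the 1/30 allotted to Czeslaw's branch passes to Czeslaw's issue by representation.
The 1/30 is divided into 3 equal shares of 1/90 among Franciszka, Pelagia, Ludmila.
Franciszka is living and takes 1/90.
Pelagia is living and takes 1/90.
Ludmila predeceased; the 1/90 allotted to Ludmila's branch passes to Ludmila's issue by representation.
The 1/90 is divided into 3 equal shares of 1/270 among Waclaw, Halina, Nadia.
Waclaw is living and takes 1/270.
Halina is living and takes 1/270.
Nadia is living and takes 1/270.
Jolanta is living and takes 1/30.
Stanislawa is living and takes 1/10.
Danuta predeceased; the 1/10 allotted to Danuta's branch passes to Danuta's issue by representation.
The 1/10 is divided into 4 equal shares of 1/40 among Mieczyslaw, Agnieszka, Urszula, Kazimierz.
Mieczyslaw is living and takes 1/40.
Agnieszka is living and takes 1/40.
Urszula is living and takes 1/40.
Kazimierz is living and takes 1/40.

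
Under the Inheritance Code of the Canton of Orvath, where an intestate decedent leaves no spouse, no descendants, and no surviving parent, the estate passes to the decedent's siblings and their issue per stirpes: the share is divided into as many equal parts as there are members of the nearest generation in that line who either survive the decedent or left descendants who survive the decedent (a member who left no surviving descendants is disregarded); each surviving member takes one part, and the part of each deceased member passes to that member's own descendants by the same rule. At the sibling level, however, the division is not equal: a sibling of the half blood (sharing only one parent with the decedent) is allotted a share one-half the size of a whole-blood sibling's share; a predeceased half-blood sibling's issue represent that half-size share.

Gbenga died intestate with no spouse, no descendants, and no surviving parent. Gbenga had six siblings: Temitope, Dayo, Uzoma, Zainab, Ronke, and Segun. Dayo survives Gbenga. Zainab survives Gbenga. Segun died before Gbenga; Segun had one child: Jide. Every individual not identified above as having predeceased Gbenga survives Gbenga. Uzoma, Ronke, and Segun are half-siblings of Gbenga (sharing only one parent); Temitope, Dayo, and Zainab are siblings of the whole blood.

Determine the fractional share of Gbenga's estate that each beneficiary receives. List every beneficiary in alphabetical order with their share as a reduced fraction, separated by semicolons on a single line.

Dayo 2/9; Jide 1/9; Ronke 1/9; Temitope 2/9; Uzoma 1/9; Zainab 2/9

No spouse, descendants, or parent survives, so the estate passes to Gbenga's siblings per stirpes.
Half-blood siblings count for one-half the weight of whole-blood siblings at the initial division.
Dividing 1 in proportion to weights (total weight 9/2): Temitope (weight 1) → 2/9; Dayo (weight 1) → 2/9; Uzoma (weight 1/2) → 1/9; Zainab (weight 1) → 2/9; Ronke (weight 1/2) → 1/9; Segun (weight 1/2) → 1/9.
Temitope is living and takes 2/9.
Dayo is living and takes 2/9.
Uzoma is living and takes 1/9.
Zainab is living and takes 2/9.
Ronke is living and takes 1/9.
Segun predeceased; the 1/9 allotted to Segun's branch passes to Segun's issue by representation.
Jide is the sole taker at this level and receives the full 1/9.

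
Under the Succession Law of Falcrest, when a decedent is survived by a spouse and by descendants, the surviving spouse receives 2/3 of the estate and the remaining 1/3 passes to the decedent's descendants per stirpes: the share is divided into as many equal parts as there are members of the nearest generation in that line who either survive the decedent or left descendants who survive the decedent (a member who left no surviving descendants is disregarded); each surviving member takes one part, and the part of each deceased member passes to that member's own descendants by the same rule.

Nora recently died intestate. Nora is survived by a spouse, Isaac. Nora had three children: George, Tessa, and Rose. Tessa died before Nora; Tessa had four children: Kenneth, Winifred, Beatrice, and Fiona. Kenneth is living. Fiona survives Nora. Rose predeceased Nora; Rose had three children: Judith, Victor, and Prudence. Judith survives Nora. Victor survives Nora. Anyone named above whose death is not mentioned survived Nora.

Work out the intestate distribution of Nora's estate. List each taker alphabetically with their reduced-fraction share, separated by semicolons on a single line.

Beatrice 1/36; Fiona 1/36; George 1/9; Isaac 2/3; Judith 1/27; Kenneth 1/36; Prudence 1/27; Victor 1/27; Winifred 1/36

Isaac, as surviving spouse, takes 2/3.
The remaining 1/3 passes to Nora's descendants per stirpes.
The 1/3 is divided into 3 equal shares of 1/9 among George, Tessa, Rose.
George is living and takes 1/9.
Tessa predeceased; the 1/9 allotted to Tessa's branch passes to Tessa's issue by representation.
The 1/9 is divided into 4 equal shares of 1/36 among Kenneth, Winifred, Beatrice, Fiona.
Kenneth is living and takes 1/36.
Winifred is living and takes 1/36.
Beatrice is living and takes 1/36.
Fiona is living and takes 1/36.
Rose predeceased; the 1/9 allotted to Rose's branch passes to Rose's issue by representation.
The 1/9 is divided into 3 equal shares of 1/27 among Judith, Victor, Prudence.
Judith is living and takes 1/27.
Victor is living and takes 1/27.
Prudence is living and takes 1/27.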